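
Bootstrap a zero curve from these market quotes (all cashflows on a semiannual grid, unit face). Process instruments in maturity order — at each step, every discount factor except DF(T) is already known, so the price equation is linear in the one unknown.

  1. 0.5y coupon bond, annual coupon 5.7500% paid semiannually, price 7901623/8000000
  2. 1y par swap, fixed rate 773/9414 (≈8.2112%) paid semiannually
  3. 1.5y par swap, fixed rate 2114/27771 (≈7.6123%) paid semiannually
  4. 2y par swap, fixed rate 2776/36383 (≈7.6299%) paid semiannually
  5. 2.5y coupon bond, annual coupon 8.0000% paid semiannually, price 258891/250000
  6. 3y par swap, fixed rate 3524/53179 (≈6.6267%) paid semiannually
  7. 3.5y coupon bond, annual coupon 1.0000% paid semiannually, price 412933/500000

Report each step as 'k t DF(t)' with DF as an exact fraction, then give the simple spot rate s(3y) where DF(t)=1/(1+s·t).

1 1/2 9601/10000
2 1 9227/10000
3 3/2 8943/10000
4 2 2153/2500
5 5/2 4279/5000
6 3 4119/5000
7 7/2 7953/10000
s(3y) = (1/(4119/5000) − 1)/(3) = 881/12357 ≈ 7.1296%

step 1 [0.5y] bond c/2=23/800: DF=(7901623/8000000 − 23/800·(0))/(1+23/800) = 9601/10000 ≈ 0.960100
step 2 [1y] swap r/2=773/18828: DF=(1 − 773/18828·(0.960100))/(1+773/18828) = 9227/10000 ≈ 0.922700
step 3 [1.5y] swap r/2=1057/27771: DF=(1 − 1057/27771·(0.960100+0.922700))/(1+1057/27771) = 8943/10000 ≈ 0.894300
step 4 [2y] swap r/2=1388/36383: DF=(1 − 1388/36383·(0.960100+0.922700+0.894300))/(1+1388/36383) = 2153/2500 ≈ 0.861200
step 5 [2.5y] bond c/2=1/25: DF=(258891/250000 − 1/25·(0.960100+0.922700+0.894300+0.861200))/(1+1/25) = 4279/5000 ≈ 0.855800
step 6 [3y] swap r/2=1762/53179: DF=(1 − 1762/53179·(0.960100+0.922700+0.894300+0.861200+0.855800))/(1+1762/53179) = 4119/5000 ≈ 0.823800
step 7 [3.5y] bond c/2=1/200: DF=(412933/500000 − 1/200·(0.960100+0.922700+0.894300+0.861200+0.855800+0.823800))/(1+1/200) = 7953/10000 ≈ 0.795300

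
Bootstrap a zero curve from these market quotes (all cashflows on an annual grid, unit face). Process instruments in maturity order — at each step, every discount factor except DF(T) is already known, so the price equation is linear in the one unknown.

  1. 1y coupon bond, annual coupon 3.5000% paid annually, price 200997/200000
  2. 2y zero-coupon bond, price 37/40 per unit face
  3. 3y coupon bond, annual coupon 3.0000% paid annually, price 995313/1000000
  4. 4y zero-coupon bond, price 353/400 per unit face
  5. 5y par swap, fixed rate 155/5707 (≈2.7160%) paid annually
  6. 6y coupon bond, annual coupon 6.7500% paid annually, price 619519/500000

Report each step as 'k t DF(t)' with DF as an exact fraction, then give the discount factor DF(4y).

1 1 971/1000
2 2 37/40
3 3 9111/10000
4 4 353/400
5 5 219/250
6 6 109/125
DF(4y) = 353/400 ≈ 0.882500

step 1 [1y] bond c/1=7/200: DF=(200997/200000 − 7/200·(0))/(1+7/200) = 971/1000 ≈ 0.971000
step 2 [2y] zero: DF = P = 37/40 ≈ 0.925000
step 3 [3y] bond c/1=3/100: DF=(995313/1000000 − 3/100·(0.971000+0.925000))/(1+3/100) = 9111/10000 ≈ 0.911100
step 4 [4y] zero: DF = P = 353/400 ≈ 0.882500
step 5 [5y] swap r/1=155/5707: DF=(1 − 155/5707·(0.971000+0.925000+0.911100+0.882500))/(1+155/5707) = 219/250 ≈ 0.876000
step 6 [6y] bond c/1=27/400: DF=(619519/500000 − 27/400·(0.971000+0.925000+0.911100+0.882500+0.876000))/(1+27/400) = 109/125 ≈ 0.872000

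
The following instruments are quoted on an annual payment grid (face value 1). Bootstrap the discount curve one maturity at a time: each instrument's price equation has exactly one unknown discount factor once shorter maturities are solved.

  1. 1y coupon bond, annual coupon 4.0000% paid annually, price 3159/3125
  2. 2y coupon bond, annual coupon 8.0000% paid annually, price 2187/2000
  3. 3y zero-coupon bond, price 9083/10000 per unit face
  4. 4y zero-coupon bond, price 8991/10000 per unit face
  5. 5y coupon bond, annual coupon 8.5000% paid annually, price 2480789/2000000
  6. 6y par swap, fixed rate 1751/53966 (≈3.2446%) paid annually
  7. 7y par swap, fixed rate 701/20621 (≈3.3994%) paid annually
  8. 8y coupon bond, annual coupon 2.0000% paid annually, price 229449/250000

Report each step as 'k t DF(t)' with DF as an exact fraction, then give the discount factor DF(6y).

1 1 243/250
2 2 1881/2000
3 3 9083/10000
4 4 8991/10000
5 5 4259/5000
6 6 8249/10000
7 7 7897/10000
8 8 1557/2000
DF(6y) = 8249/10000 ≈ 0.824900

step 1 [1y] bond c/1=1/25: DF=(3159/3125 − 1/25·(0))/(1+1/25) = 243/250 ≈ 0.972000
step 2 [2y] bond c/1=2/25: DF=(2187/2000 − 2/25·(0.972000))/(1+2/25) = 1881/2000 ≈ 0.940500
step 3 [3y] zero: DF = P = 9083/10000 ≈ 0.908300
step 4 [4y] zero: DF = P = 8991/10000 ≈ 0.899100
step 5 [5y] bond c/1=17/200: DF=(2480789/2000000 − 17/200·(0.972000+0.940500+0.908300+0.899100))/(1+17/200) = 4259/5000 ≈ 0.851800
step 6 [6y] swap r/1=1751/53966: DF=(1 − 1751/53966·(0.972000+0.940500+0.908300+0.899100+0.851800))/(1+1751/53966) = 8249/10000 ≈ 0.824900
step 7 [7y] swap r/1=701/20621: DF=(1 − 701/20621·(0.972000+0.940500+0.908300+0.899100+0.851800+0.824900))/(1+701/20621) = 7897/10000 ≈ 0.789700
step 8 [8y] bond c/1=1/50: DF=(229449/250000 − 1/50·(0.972000+0.940500+0.908300+0.899100+0.851800+0.824900+0.789700))/(1+1/50) = 1557/2000 ≈ 0.778500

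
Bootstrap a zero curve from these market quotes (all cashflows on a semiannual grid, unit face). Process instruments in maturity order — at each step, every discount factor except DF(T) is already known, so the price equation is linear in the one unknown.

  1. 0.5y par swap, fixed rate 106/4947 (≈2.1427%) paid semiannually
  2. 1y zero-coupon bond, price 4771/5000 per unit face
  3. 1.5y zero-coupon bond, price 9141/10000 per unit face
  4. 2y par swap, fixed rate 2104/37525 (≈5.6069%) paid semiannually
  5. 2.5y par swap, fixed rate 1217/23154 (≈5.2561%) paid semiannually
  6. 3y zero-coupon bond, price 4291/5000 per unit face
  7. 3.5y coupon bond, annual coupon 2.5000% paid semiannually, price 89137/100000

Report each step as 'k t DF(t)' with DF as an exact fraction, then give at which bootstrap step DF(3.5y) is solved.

step 1 [0.5y] swap r/2=53/4947: DF=(1 − 53/4947·(0))/(1+53/4947) = 4947/5000 ≈ 0.989400
step 2 [1y] zero: DF = P = 4771/5000 ≈ 0.954200
step 3 [1.5y] zero: DF = P = 9141/10000 ≈ 0.914100
step 4 [2y] swap r/2=1052/37525: DF=(1 − 1052/37525·(0.989400+0.954200+0.914100))/(1+1052/37525) = 2237/2500 ≈ 0.894800
step 5 [2.5y] swap r/2=1217/46308: DF=(1 − 1217/46308·(0.989400+0.954200+0.914100+0.894800))/(1+1217/46308) = 8783/10000 ≈ 0.878300
step 6 [3y] zero: DF = P = 4291/5000 ≈ 0.858200
step 7 [3.5y] bond c/2=1/80: DF=(89137/100000 − 1/80·(0.989400+0.954200+0.914100+0.894800+0.878300+0.858200))/(1+1/80) = 4063/5000 ≈ 0.812600

1 1/2 4947/5000
2 1 4771/5000
3 3/2 9141/10000
4 2 2237/2500
5 5/2 8783/10000
6 3 4291/5000
7 7/2 4063/5000
DF(3.5y) is solved at step 7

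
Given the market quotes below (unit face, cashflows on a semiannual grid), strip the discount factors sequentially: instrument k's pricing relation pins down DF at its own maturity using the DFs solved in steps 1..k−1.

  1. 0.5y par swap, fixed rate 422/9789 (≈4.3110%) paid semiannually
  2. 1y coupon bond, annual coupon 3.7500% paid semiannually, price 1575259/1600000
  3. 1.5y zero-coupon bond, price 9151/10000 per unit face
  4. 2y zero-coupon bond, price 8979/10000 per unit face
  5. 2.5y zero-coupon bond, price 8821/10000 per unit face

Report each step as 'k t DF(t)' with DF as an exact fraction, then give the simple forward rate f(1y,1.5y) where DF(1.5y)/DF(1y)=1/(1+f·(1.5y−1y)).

1 1/2 9789/10000
2 1 2371/2500
3 3/2 9151/10000
4 2 8979/10000
5 5/2 8821/10000
f(1y,1.5y) = ((2371/2500)/(9151/10000) − 1)/(1/2) = 666/9151 ≈ 7.2779%

step 1 [0.5y] swap r/2=211/9789: DF=(1 − 211/9789·(0))/(1+211/9789) = 9789/10000 ≈ 0.978900
step 2 [1y] bond c/2=3/160: DF=(1575259/1600000 − 3/160·(0.978900))/(1+3/160) = 2371/2500 ≈ 0.948400
step 3 [1.5y] zero: DF = P = 9151/10000 ≈ 0.915100
step 4 [2y] zero: DF = P = 8979/10000 ≈ 0.897900
step 5 [2.5y] zero: DF = P = 8821/10000 ≈ 0.882100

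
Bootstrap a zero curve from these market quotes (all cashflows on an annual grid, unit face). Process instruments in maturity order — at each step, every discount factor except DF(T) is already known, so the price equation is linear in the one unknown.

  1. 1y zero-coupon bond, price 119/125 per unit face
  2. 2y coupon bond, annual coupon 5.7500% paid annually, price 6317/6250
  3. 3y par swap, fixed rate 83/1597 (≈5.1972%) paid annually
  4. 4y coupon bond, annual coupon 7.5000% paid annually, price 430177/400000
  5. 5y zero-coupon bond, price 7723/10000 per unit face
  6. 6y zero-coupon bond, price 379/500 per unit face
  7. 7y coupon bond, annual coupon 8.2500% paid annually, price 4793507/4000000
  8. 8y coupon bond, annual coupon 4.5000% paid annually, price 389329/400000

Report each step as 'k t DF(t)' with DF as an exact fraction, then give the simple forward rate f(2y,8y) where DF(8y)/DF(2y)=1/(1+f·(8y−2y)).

1 1 119/125
2 2 113/125
3 3 8589/10000
4 4 811/1000
5 5 7723/10000
6 6 379/500
7 7 7217/10000
8 8 3413/5000
f(2y,8y) = ((113/125)/(3413/5000) − 1)/(6) = 369/6826 ≈ 5.4058%

step 1 [1y] zero: DF = P = 119/125 ≈ 0.952000
step 2 [2y] bond c/1=23/400: DF=(6317/6250 − 23/400·(0.952000))/(1+23/400) = 113/125 ≈ 0.904000
step 3 [3y] swap r/1=83/1597: DF=(1 − 83/1597·(0.952000+0.904000))/(1+83/1597) = 8589/10000 ≈ 0.858900
step 4 [4y] bond c/1=3/40: DF=(430177/400000 − 3/40·(0.952000+0.904000+0.858900))/(1+3/40) = 811/1000 ≈ 0.811000
step 5 [5y] zero: DF = P = 7723/10000 ≈ 0.772300
step 6 [6y] zero: DF = P = 379/500 ≈ 0.758000
step 7 [7y] bond c/1=33/400: DF=(4793507/4000000 − 33/400·(0.952000+0.904000+0.858900+0.811000+0.772300+0.758000))/(1+33/400) = 7217/10000 ≈ 0.721700
step 8 [8y] bond c/1=9/200: DF=(389329/400000 − 9/200·(0.952000+0.904000+0.858900+0.811000+0.772300+0.758000+0.721700))/(1+9/200) = 3413/5000 ≈ 0.682600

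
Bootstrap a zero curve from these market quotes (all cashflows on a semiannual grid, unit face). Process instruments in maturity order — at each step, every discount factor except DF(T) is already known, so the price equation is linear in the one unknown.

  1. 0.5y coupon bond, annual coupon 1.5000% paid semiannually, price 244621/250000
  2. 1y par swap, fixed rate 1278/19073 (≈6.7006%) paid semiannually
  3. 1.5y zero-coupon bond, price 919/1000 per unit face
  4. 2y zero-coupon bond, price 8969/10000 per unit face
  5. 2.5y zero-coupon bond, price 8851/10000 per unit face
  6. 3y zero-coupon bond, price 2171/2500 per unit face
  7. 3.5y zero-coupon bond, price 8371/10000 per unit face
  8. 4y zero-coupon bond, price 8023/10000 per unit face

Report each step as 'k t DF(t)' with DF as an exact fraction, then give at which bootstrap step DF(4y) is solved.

1 1/2 607/625
2 1 9361/10000
3 3/2 919/1000
4 2 8969/10000
5 5/2 8851/10000
6 3 2171/2500
7 7/2 8371/10000
8 4 8023/10000
DF(4y) is solved at step 8

step 1 [0.5y] bond c/2=3/400: DF=(244621/250000 − 3/400·(0))/(1+3/400) = 607/625 ≈ 0.971200
step 2 [1y] swap r/2=639/19073: DF=(1 − 639/19073·(0.971200))/(1+639/19073) = 9361/10000 ≈ 0.936100
step 3 [1.5y] zero: DF = P = 919/1000 ≈ 0.919000
step 4 [2y] zero: DF = P = 8969/10000 ≈ 0.896900
step 5 [2.5y] zero: DF = P = 8851/10000 ≈ 0.885100
step 6 [3y] zero: DF = P = 2171/2500 ≈ 0.868400
step 7 [3.5y] zero: DF = P = 8371/10000 ≈ 0.837100
step 8 [4y] zero: DF = P = 8023/10000 ≈ 0.802300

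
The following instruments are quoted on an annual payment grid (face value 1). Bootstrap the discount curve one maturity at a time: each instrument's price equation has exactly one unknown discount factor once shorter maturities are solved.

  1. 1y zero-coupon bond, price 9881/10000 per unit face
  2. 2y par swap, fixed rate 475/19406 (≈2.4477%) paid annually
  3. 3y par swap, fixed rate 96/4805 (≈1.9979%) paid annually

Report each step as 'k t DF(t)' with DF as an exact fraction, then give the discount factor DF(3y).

1 1 9881/10000
2 2 381/400
3 3 589/625
DF(3y) = 589/625 ≈ 0.942400

step 1 [1y] zero: DF = P = 9881/10000 ≈ 0.988100
step 2 [2y] swap r/1=475/19406: DF=(1 − 475/19406·(0.988100))/(1+475/19406) = 381/400 ≈ 0.952500
step 3 [3y] swap r/1=96/4805: DF=(1 − 96/4805·(0.988100+0.952500))/(1+96/4805) = 589/625 ≈ 0.942400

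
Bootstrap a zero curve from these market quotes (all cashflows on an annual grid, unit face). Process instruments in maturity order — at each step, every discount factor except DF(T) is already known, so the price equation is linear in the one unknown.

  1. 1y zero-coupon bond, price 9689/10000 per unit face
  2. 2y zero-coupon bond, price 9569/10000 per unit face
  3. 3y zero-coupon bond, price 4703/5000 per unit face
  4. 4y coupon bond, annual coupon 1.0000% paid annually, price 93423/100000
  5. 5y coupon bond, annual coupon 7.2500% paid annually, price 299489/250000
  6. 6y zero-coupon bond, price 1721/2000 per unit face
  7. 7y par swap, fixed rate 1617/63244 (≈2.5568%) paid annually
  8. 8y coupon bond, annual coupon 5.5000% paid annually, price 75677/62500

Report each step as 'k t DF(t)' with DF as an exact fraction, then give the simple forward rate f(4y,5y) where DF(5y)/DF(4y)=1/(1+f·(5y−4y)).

step 1 [1y] zero: DF = P = 9689/10000 ≈ 0.968900
step 2 [2y] zero: DF = P = 9569/10000 ≈ 0.956900
step 3 [3y] zero: DF = P = 4703/5000 ≈ 0.940600
step 4 [4y] bond c/1=1/100: DF=(93423/100000 − 1/100·(0.968900+0.956900+0.940600))/(1+1/100) = 4483/5000 ≈ 0.896600
step 5 [5y] bond c/1=29/400: DF=(299489/250000 − 29/400·(0.968900+0.956900+0.940600+0.896600))/(1+29/400) = 4313/5000 ≈ 0.862600
step 6 [6y] zero: DF = P = 1721/2000 ≈ 0.860500
step 7 [7y] swap r/1=1617/63244: DF=(1 − 1617/63244·(0.968900+0.956900+0.940600+0.896600+0.862600+0.860500))/(1+1617/63244) = 8383/10000 ≈ 0.838300
step 8 [8y] bond c/1=11/200: DF=(75677/62500 − 11/200·(0.968900+0.956900+0.940600+0.896600+0.862600+0.860500+0.838300))/(1+11/200) = 409/500 ≈ 0.818000

1 1 9689/10000
2 2 9569/10000
3 3 4703/5000
4 4 4483/5000
5 5 4313/5000
6 6 1721/2000
7 7 8383/10000
8 8 409/500
f(4y,5y) = ((4483/5000)/(4313/5000) − 1)/(1) = 170/4313 ≈ 3.9416%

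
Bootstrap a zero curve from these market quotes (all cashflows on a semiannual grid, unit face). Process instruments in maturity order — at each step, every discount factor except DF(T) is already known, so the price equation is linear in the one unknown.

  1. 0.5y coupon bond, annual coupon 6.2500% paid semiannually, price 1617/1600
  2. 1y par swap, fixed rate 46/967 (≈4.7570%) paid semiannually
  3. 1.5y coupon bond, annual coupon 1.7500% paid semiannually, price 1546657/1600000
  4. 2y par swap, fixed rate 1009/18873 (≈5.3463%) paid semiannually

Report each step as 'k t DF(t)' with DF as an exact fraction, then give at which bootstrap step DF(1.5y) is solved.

1 1/2 49/50
2 1 477/500
3 3/2 1883/2000
4 2 8991/10000
DF(1.5y) is solved at step 3

step 1 [0.5y] bond c/2=1/32: DF=(1617/1600 − 1/32·(0))/(1+1/32) = 49/50 ≈ 0.980000
step 2 [1y] swap r/2=23/967: DF=(1 − 23/967·(0.980000))/(1+23/967) = 477/500 ≈ 0.954000
step 3 [1.5y] bond c/2=7/800: DF=(1546657/1600000 − 7/800·(0.980000+0.954000))/(1+7/800) = 1883/2000 ≈ 0.941500
step 4 [2y] swap r/2=1009/37746: DF=(1 − 1009/37746·(0.980000+0.954000+0.941500))/(1+1009/37746) = 8991/10000 ≈ 0.899100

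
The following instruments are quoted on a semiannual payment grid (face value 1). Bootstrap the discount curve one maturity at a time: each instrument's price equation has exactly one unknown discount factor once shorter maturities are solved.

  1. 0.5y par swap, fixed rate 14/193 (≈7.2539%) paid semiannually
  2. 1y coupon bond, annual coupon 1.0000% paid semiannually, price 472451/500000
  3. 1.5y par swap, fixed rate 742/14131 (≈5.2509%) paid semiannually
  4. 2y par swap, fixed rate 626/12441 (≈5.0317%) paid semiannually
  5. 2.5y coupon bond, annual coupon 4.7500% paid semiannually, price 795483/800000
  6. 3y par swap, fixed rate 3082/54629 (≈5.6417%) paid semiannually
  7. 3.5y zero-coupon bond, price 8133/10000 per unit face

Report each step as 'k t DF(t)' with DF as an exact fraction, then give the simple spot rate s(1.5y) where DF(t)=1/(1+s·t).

1 1/2 193/200
2 1 4677/5000
3 3/2 4629/5000
4 2 9061/10000
5 5/2 8847/10000
6 3 8459/10000
7 7/2 8133/10000
s(1.5y) = (1/(4629/5000) − 1)/(3/2) = 742/13887 ≈ 5.3431%

step 1 [0.5y] swap r/2=7/193: DF=(1 − 7/193·(0))/(1+7/193) = 193/200 ≈ 0.965000
step 2 [1y] bond c/2=1/200: DF=(472451/500000 − 1/200·(0.965000))/(1+1/200) = 4677/5000 ≈ 0.935400
step 3 [1.5y] swap r/2=371/14131: DF=(1 − 371/14131·(0.965000+0.935400))/(1+371/14131) = 4629/5000 ≈ 0.925800
step 4 [2y] swap r/2=313/12441: DF=(1 − 313/12441·(0.965000+0.935400+0.925800))/(1+313/12441) = 9061/10000 ≈ 0.906100
step 5 [2.5y] bond c/2=19/800: DF=(795483/800000 − 19/800·(0.965000+0.935400+0.925800+0.906100))/(1+19/800) = 8847/10000 ≈ 0.884700
step 6 [3y] swap r/2=1541/54629: DF=(1 − 1541/54629·(0.965000+0.935400+0.925800+0.906100+0.884700))/(1+1541/54629) = 8459/10000 ≈ 0.845900
step 7 [3.5y] zero: DF = P = 8133/10000 ≈ 0.813300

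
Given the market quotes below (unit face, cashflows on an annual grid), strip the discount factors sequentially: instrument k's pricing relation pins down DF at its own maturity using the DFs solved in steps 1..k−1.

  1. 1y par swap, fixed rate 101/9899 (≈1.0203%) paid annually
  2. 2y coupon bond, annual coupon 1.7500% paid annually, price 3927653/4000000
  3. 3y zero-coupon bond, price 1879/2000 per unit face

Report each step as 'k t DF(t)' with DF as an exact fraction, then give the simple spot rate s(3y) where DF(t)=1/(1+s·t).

1 1 9899/10000
2 2 237/250
3 3 1879/2000
s(3y) = (1/(1879/2000) − 1)/(3) = 121/5637 ≈ 2.1465%

step 1 [1y] swap r/1=101/9899: DF=(1 − 101/9899·(0))/(1+101/9899) = 9899/10000 ≈ 0.989900
step 2 [2y] bond c/1=7/400: DF=(3927653/4000000 − 7/400·(0.989900))/(1+7/400) = 237/250 ≈ 0.948000
step 3 [3y] zero: DF = P = 1879/2000 ≈ 0.939500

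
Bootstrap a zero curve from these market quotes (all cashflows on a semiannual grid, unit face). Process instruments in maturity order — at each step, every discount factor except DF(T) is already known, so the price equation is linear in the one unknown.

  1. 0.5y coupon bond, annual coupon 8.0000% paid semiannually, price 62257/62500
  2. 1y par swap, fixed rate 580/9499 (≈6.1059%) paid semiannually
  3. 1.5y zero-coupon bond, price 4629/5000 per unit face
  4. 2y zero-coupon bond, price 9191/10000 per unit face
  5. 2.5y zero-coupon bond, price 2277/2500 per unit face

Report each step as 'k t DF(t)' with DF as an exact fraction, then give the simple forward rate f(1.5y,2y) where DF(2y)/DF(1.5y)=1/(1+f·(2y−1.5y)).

1 1/2 4789/5000
2 1 471/500
3 3/2 4629/5000
4 2 9191/10000
5 5/2 2277/2500
f(1.5y,2y) = ((4629/5000)/(9191/10000) − 1)/(1/2) = 134/9191 ≈ 1.4579%

step 1 [0.5y] bond c/2=1/25: DF=(62257/62500 − 1/25·(0))/(1+1/25) = 4789/5000 ≈ 0.957800
step 2 [1y] swap r/2=290/9499: DF=(1 − 290/9499·(0.957800))/(1+290/9499) = 471/500 ≈ 0.942000
step 3 [1.5y] zero: DF = P = 4629/5000 ≈ 0.925800
step 4 [2y] zero: DF = P = 9191/10000 ≈ 0.919100
step 5 [2.5y] zero: DF = P = 2277/2500 ≈ 0.910800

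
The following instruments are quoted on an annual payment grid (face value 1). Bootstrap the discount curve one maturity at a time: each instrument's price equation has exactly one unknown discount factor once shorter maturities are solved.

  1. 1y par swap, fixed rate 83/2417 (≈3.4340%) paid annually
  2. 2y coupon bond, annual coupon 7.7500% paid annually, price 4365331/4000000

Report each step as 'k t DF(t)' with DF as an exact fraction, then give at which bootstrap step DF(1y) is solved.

step 1 [1y] swap r/1=83/2417: DF=(1 − 83/2417·(0))/(1+83/2417) = 2417/2500 ≈ 0.966800
step 2 [2y] bond c/1=31/400: DF=(4365331/4000000 − 31/400·(0.966800))/(1+31/400) = 9433/10000 ≈ 0.943300

1 1 2417/2500
2 2 9433/10000
DF(1y) is solved at step 1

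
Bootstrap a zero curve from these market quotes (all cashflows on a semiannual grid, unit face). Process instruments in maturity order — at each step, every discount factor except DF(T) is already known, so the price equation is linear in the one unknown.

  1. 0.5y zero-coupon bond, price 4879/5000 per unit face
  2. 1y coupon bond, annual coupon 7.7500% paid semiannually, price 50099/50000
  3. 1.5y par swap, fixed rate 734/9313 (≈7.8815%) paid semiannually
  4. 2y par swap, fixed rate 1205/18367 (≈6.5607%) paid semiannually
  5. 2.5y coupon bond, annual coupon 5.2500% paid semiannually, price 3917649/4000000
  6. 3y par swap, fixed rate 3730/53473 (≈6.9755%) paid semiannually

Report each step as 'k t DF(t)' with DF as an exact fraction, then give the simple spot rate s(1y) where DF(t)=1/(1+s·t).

step 1 [0.5y] zero: DF = P = 4879/5000 ≈ 0.975800
step 2 [1y] bond c/2=31/800: DF=(50099/50000 − 31/800·(0.975800))/(1+31/800) = 4641/5000 ≈ 0.928200
step 3 [1.5y] swap r/2=367/9313: DF=(1 − 367/9313·(0.975800+0.928200))/(1+367/9313) = 8899/10000 ≈ 0.889900
step 4 [2y] swap r/2=1205/36734: DF=(1 − 1205/36734·(0.975800+0.928200+0.889900))/(1+1205/36734) = 1759/2000 ≈ 0.879500
step 5 [2.5y] bond c/2=21/800: DF=(3917649/4000000 − 21/800·(0.975800+0.928200+0.889900+0.879500))/(1+21/800) = 2151/2500 ≈ 0.860400
step 6 [3y] swap r/2=1865/53473: DF=(1 − 1865/53473·(0.975800+0.928200+0.889900+0.879500+0.860400))/(1+1865/53473) = 1627/2000 ≈ 0.813500

1 1/2 4879/5000
2 1 4641/5000
3 3/2 8899/10000
4 2 1759/2000
5 5/2 2151/2500
6 3 1627/2000
s(1y) = (1/(4641/5000) − 1)/(1) = 359/4641 ≈ 7.7354%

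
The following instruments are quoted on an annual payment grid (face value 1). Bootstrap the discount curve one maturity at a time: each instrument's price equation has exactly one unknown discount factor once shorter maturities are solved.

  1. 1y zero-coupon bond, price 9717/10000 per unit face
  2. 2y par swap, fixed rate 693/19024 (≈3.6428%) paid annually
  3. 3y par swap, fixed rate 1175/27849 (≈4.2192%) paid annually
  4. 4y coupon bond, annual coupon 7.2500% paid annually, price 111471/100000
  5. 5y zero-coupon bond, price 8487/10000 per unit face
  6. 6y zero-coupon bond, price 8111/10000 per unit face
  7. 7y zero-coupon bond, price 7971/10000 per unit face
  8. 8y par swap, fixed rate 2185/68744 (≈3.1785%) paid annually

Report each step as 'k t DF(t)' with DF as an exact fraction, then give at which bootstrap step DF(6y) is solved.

1 1 9717/10000
2 2 9307/10000
3 3 353/400
4 4 8511/10000
5 5 8487/10000
6 6 8111/10000
7 7 7971/10000
8 8 1563/2000
DF(6y) is solved at step 6

step 1 [1y] zero: DF = P = 9717/10000 ≈ 0.971700
step 2 [2y] swap r/1=693/19024: DF=(1 − 693/19024·(0.971700))/(1+693/19024) = 9307/10000 ≈ 0.930700
step 3 [3y] swap r/1=1175/27849: DF=(1 − 1175/27849·(0.971700+0.930700))/(1+1175/27849) = 353/400 ≈ 0.882500
step 4 [4y] bond c/1=29/400: DF=(111471/100000 − 29/400·(0.971700+0.930700+0.882500))/(1+29/400) = 8511/10000 ≈ 0.851100
step 5 [5y] zero: DF = P = 8487/10000 ≈ 0.848700
step 6 [6y] zero: DF = P = 8111/10000 ≈ 0.811100
step 7 [7y] zero: DF = P = 7971/10000 ≈ 0.797100
step 8 [8y] swap r/1=2185/68744: DF=(1 − 2185/68744·(0.971700+0.930700+0.882500+0.851100+0.848700+0.811100+0.797100))/(1+2185/68744) = 1563/2000 ≈ 0.781500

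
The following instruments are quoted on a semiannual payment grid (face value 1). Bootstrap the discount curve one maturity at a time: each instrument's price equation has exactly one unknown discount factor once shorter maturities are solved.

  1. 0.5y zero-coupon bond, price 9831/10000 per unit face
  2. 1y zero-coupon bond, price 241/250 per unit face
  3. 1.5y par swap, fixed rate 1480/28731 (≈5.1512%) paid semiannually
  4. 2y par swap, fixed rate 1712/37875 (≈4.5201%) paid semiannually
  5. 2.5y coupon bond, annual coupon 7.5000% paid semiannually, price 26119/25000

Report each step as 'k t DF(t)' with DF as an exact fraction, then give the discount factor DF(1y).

step 1 [0.5y] zero: DF = P = 9831/10000 ≈ 0.983100
step 2 [1y] zero: DF = P = 241/250 ≈ 0.964000
step 3 [1.5y] swap r/2=740/28731: DF=(1 − 740/28731·(0.983100+0.964000))/(1+740/28731) = 463/500 ≈ 0.926000
step 4 [2y] swap r/2=856/37875: DF=(1 − 856/37875·(0.983100+0.964000+0.926000))/(1+856/37875) = 1143/1250 ≈ 0.914400
step 5 [2.5y] bond c/2=3/80: DF=(26119/25000 − 3/80·(0.983100+0.964000+0.926000+0.914400))/(1+3/80) = 8701/10000 ≈ 0.870100

1 1/2 9831/10000
2 1 241/250
3 3/2 463/500
4 2 1143/1250
5 5/2 8701/10000
DF(1y) = 241/250 ≈ 0.964000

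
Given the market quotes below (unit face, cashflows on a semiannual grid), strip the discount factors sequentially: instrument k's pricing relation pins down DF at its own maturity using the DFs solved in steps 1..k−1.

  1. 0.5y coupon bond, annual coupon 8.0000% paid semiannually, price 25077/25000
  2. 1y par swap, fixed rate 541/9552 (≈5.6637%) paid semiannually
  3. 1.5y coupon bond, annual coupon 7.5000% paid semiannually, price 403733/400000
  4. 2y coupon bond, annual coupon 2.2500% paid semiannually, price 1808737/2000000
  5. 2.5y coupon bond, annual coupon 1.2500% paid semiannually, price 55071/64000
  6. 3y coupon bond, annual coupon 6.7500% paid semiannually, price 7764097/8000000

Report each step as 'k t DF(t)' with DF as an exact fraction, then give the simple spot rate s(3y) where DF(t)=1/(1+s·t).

1 1/2 1929/2000
2 1 9459/10000
3 3/2 4519/5000
4 2 863/1000
5 5/2 8323/10000
6 3 1979/2500
s(3y) = (1/(1979/2500) − 1)/(3) = 521/5937 ≈ 8.7755%

step 1 [0.5y] bond c/2=1/25: DF=(25077/25000 − 1/25·(0))/(1+1/25) = 1929/2000 ≈ 0.964500
step 2 [1y] swap r/2=541/19104: DF=(1 − 541/19104·(0.964500))/(1+541/19104) = 9459/10000 ≈ 0.945900
step 3 [1.5y] bond c/2=3/80: DF=(403733/400000 − 3/80·(0.964500+0.945900))/(1+3/80) = 4519/5000 ≈ 0.903800
step 4 [2y] bond c/2=9/800: DF=(1808737/2000000 − 9/800·(0.964500+0.945900+0.903800))/(1+9/800) = 863/1000 ≈ 0.863000
step 5 [2.5y] bond c/2=1/160: DF=(55071/64000 − 1/160·(0.964500+0.945900+0.903800+0.863000))/(1+1/160) = 8323/10000 ≈ 0.832300
step 6 [3y] bond c/2=27/800: DF=(7764097/8000000 − 27/800·(0.964500+0.945900+0.903800+0.863000+0.832300))/(1+27/800) = 1979/2500 ≈ 0.791600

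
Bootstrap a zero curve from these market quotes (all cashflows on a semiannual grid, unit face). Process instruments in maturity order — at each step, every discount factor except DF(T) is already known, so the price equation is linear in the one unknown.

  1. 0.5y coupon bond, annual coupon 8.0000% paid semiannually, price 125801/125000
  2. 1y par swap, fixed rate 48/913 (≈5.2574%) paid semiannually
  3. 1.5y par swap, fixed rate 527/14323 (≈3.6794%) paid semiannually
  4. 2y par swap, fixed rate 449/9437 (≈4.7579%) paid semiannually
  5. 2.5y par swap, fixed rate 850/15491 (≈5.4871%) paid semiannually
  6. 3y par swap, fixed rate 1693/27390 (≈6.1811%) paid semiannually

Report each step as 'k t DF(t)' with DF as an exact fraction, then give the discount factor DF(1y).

step 1 [0.5y] bond c/2=1/25: DF=(125801/125000 − 1/25·(0))/(1+1/25) = 9677/10000 ≈ 0.967700
step 2 [1y] swap r/2=24/913: DF=(1 − 24/913·(0.967700))/(1+24/913) = 1187/1250 ≈ 0.949600
step 3 [1.5y] swap r/2=527/28646: DF=(1 − 527/28646·(0.967700+0.949600))/(1+527/28646) = 9473/10000 ≈ 0.947300
step 4 [2y] swap r/2=449/18874: DF=(1 − 449/18874·(0.967700+0.949600+0.947300))/(1+449/18874) = 4551/5000 ≈ 0.910200
step 5 [2.5y] swap r/2=425/15491: DF=(1 − 425/15491·(0.967700+0.949600+0.947300+0.910200))/(1+425/15491) = 349/400 ≈ 0.872500
step 6 [3y] swap r/2=1693/54780: DF=(1 − 1693/54780·(0.967700+0.949600+0.947300+0.910200+0.872500))/(1+1693/54780) = 8307/10000 ≈ 0.830700

1 1/2 9677/10000
2 1 1187/1250
3 3/2 9473/10000
4 2 4551/5000
5 5/2 349/400
6 3 8307/10000
DF(1y) = 1187/1250 ≈ 0.949600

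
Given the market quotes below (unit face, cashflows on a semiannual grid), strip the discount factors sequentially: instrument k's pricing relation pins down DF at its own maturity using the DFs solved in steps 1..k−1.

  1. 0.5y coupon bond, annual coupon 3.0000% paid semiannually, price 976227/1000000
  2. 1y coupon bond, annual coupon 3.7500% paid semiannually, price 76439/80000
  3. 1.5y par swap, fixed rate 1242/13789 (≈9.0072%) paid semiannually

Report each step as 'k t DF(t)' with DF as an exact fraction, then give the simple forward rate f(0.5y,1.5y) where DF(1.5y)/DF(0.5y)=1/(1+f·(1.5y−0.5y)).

1 1/2 4809/5000
2 1 4601/5000
3 3/2 4379/5000
f(0.5y,1.5y) = ((4809/5000)/(4379/5000) − 1)/(1) = 430/4379 ≈ 9.8196%

step 1 [0.5y] bond c/2=3/200: DF=(976227/1000000 − 3/200·(0))/(1+3/200) = 4809/5000 ≈ 0.961800
step 2 [1y] bond c/2=3/160: DF=(76439/80000 − 3/160·(0.961800))/(1+3/160) = 4601/5000 ≈ 0.920200
step 3 [1.5y] swap r/2=621/13789: DF=(1 − 621/13789·(0.961800+0.920200))/(1+621/13789) = 4379/5000 ≈ 0.875800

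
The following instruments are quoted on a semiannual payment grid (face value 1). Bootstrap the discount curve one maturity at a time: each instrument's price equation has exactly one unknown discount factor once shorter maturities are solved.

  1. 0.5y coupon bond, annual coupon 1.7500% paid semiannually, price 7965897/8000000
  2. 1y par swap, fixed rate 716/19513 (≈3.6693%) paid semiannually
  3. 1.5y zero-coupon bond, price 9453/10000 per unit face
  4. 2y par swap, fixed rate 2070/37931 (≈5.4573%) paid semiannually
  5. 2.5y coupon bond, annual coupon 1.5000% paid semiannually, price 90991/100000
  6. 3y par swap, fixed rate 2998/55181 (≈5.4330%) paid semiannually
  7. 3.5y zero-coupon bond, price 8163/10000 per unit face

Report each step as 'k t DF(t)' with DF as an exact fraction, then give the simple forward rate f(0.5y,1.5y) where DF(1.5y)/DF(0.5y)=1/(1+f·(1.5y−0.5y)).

step 1 [0.5y] bond c/2=7/800: DF=(7965897/8000000 − 7/800·(0))/(1+7/800) = 9871/10000 ≈ 0.987100
step 2 [1y] swap r/2=358/19513: DF=(1 − 358/19513·(0.987100))/(1+358/19513) = 4821/5000 ≈ 0.964200
step 3 [1.5y] zero: DF = P = 9453/10000 ≈ 0.945300
step 4 [2y] swap r/2=1035/37931: DF=(1 − 1035/37931·(0.987100+0.964200+0.945300))/(1+1035/37931) = 1793/2000 ≈ 0.896500
step 5 [2.5y] bond c/2=3/400: DF=(90991/100000 − 3/400·(0.987100+0.964200+0.945300+0.896500))/(1+3/400) = 8749/10000 ≈ 0.874900
step 6 [3y] swap r/2=1499/55181: DF=(1 − 1499/55181·(0.987100+0.964200+0.945300+0.896500+0.874900))/(1+1499/55181) = 8501/10000 ≈ 0.850100
step 7 [3.5y] zero: DF = P = 8163/10000 ≈ 0.816300

1 1/2 9871/10000
2 1 4821/5000
3 3/2 9453/10000
4 2 1793/2000
5 5/2 8749/10000
6 3 8501/10000
7 7/2 8163/10000
f(0.5y,1.5y) = ((9871/10000)/(9453/10000) − 1)/(1) = 418/9453 ≈ 4.4219%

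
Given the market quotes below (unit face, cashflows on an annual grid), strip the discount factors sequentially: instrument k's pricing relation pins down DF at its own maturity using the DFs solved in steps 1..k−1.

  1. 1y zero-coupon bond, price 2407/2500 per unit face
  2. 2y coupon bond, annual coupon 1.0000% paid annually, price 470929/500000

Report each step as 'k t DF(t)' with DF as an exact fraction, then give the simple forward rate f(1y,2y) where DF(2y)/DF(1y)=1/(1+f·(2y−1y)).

1 1 2407/2500
2 2 923/1000
f(1y,2y) = ((2407/2500)/(923/1000) − 1)/(1) = 199/4615 ≈ 4.3120%

step 1 [1y] zero: DF = P = 2407/2500 ≈ 0.962800
step 2 [2y] bond c/1=1/100: DF=(470929/500000 − 1/100·(0.962800))/(1+1/100) = 923/1000 ≈ 0.923000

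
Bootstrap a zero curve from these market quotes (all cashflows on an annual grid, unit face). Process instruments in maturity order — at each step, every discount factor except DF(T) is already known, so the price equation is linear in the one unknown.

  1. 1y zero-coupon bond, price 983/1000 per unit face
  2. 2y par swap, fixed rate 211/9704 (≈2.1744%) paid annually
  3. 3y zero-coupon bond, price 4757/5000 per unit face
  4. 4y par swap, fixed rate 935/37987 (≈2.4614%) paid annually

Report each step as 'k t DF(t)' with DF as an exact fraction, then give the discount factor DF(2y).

1 1 983/1000
2 2 4789/5000
3 3 4757/5000
4 4 1813/2000
DF(2y) = 4789/5000 ≈ 0.957800

step 1 [1y] zero: DF = P = 983/1000 ≈ 0.983000
step 2 [2y] swap r/1=211/9704: DF=(1 − 211/9704·(0.983000))/(1+211/9704) = 4789/5000 ≈ 0.957800
step 3 [3y] zero: DF = P = 4757/5000 ≈ 0.951400
step 4 [4y] swap r/1=935/37987: DF=(1 − 935/37987·(0.983000+0.957800+0.951400))/(1+935/37987) = 1813/2000 ≈ 0.906500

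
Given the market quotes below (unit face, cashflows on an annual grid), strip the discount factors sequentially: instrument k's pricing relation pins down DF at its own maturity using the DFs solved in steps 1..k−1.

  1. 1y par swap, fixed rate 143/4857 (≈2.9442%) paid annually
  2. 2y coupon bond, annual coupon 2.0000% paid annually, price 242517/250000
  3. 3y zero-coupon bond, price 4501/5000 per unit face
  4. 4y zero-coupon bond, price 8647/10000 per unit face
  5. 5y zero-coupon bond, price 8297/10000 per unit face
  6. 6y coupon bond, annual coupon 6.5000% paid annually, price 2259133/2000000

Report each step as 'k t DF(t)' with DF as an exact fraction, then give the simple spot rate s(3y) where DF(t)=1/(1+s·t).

step 1 [1y] swap r/1=143/4857: DF=(1 − 143/4857·(0))/(1+143/4857) = 4857/5000 ≈ 0.971400
step 2 [2y] bond c/1=1/50: DF=(242517/250000 − 1/50·(0.971400))/(1+1/50) = 233/250 ≈ 0.932000
step 3 [3y] zero: DF = P = 4501/5000 ≈ 0.900200
step 4 [4y] zero: DF = P = 8647/10000 ≈ 0.864700
step 5 [5y] zero: DF = P = 8297/10000 ≈ 0.829700
step 6 [6y] bond c/1=13/200: DF=(2259133/2000000 − 13/200·(0.971400+0.932000+0.900200+0.864700+0.829700))/(1+13/200) = 7861/10000 ≈ 0.786100

1 1 4857/5000
2 2 233/250
3 3 4501/5000
4 4 8647/10000
5 5 8297/10000
6 6 7861/10000
s(3y) = (1/(4501/5000) − 1)/(3) = 499/13503 ≈ 3.6955%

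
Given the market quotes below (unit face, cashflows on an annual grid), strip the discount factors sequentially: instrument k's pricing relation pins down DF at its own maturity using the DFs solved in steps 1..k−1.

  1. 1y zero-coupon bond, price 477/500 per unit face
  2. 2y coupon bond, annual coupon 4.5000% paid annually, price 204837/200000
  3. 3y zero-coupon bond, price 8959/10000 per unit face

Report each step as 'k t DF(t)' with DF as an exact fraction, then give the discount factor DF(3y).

step 1 [1y] zero: DF = P = 477/500 ≈ 0.954000
step 2 [2y] bond c/1=9/200: DF=(204837/200000 − 9/200·(0.954000))/(1+9/200) = 939/1000 ≈ 0.939000
step 3 [3y] zero: DF = P = 8959/10000 ≈ 0.895900

1 1 477/500
2 2 939/1000
3 3 8959/10000
DF(3y) = 8959/10000 ≈ 0.895900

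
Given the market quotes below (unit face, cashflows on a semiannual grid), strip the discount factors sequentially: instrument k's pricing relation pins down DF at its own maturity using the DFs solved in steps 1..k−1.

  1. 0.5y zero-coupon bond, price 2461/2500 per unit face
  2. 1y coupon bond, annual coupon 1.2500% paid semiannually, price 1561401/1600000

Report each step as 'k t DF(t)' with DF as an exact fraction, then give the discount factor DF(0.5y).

step 1 [0.5y] zero: DF = P = 2461/2500 ≈ 0.984400
step 2 [1y] bond c/2=1/160: DF=(1561401/1600000 − 1/160·(0.984400))/(1+1/160) = 9637/10000 ≈ 0.963700

1 1/2 2461/2500
2 1 9637/10000
DF(0.5y) = 2461/2500 ≈ 0.984400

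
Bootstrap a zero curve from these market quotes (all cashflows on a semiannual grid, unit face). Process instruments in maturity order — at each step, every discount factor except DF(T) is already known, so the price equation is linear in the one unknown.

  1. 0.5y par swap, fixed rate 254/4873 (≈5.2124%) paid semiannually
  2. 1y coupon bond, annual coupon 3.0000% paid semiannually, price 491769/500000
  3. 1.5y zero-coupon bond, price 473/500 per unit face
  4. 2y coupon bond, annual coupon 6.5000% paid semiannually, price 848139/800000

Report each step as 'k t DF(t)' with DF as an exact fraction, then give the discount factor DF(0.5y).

1 1/2 4873/5000
2 1 4773/5000
3 3/2 473/500
4 2 9363/10000
DF(0.5y) = 4873/5000 ≈ 0.974600

step 1 [0.5y] swap r/2=127/4873: DF=(1 − 127/4873·(0))/(1+127/4873) = 4873/5000 ≈ 0.974600
step 2 [1y] bond c/2=3/200: DF=(491769/500000 − 3/200·(0.974600))/(1+3/200) = 4773/5000 ≈ 0.954600
step 3 [1.5y] zero: DF = P = 473/500 ≈ 0.946000
step 4 [2y] bond c/2=13/400: DF=(848139/800000 − 13/400·(0.974600+0.954600+0.946000))/(1+13/400) = 9363/10000 ≈ 0.936300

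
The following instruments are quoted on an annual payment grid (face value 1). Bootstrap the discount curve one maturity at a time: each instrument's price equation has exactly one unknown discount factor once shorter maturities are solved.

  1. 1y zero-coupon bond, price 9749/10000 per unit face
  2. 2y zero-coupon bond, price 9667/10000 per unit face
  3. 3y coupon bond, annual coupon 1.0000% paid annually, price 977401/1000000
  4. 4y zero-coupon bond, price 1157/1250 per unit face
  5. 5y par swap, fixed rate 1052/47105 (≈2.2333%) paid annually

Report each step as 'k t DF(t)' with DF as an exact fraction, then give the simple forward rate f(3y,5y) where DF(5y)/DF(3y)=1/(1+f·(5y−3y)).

1 1 9749/10000
2 2 9667/10000
3 3 1897/2000
4 4 1157/1250
5 5 2237/2500
f(3y,5y) = ((1897/2000)/(2237/2500) − 1)/(2) = 537/17896 ≈ 3.0007%

step 1 [1y] zero: DF = P = 9749/10000 ≈ 0.974900
step 2 [2y] zero: DF = P = 9667/10000 ≈ 0.966700
step 3 [3y] bond c/1=1/100: DF=(977401/1000000 − 1/100·(0.974900+0.966700))/(1+1/100) = 1897/2000 ≈ 0.948500
step 4 [4y] zero: DF = P = 1157/1250 ≈ 0.925600
step 5 [5y] swap r/1=1052/47105: DF=(1 − 1052/47105·(0.974900+0.966700+0.948500+0.925600))/(1+1052/47105) = 2237/2500 ≈ 0.894800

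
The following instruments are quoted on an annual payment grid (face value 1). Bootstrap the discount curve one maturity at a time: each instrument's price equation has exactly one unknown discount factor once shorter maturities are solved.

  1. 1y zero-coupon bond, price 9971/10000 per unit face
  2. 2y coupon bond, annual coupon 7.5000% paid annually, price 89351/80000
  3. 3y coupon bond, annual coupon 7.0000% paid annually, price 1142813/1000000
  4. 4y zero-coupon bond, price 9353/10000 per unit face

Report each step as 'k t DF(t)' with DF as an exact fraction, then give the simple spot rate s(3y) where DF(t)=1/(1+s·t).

1 1 9971/10000
2 2 4847/5000
3 3 4697/5000
4 4 9353/10000
s(3y) = (1/(4697/5000) − 1)/(3) = 101/4697 ≈ 2.1503%

step 1 [1y] zero: DF = P = 9971/10000 ≈ 0.997100
step 2 [2y] bond c/1=3/40: DF=(89351/80000 − 3/40·(0.997100))/(1+3/40) = 4847/5000 ≈ 0.969400
step 3 [3y] bond c/1=7/100: DF=(1142813/1000000 − 7/100·(0.997100+0.969400))/(1+7/100) = 4697/5000 ≈ 0.939400
step 4 [4y] zero: DF = P = 9353/10000 ≈ 0.935300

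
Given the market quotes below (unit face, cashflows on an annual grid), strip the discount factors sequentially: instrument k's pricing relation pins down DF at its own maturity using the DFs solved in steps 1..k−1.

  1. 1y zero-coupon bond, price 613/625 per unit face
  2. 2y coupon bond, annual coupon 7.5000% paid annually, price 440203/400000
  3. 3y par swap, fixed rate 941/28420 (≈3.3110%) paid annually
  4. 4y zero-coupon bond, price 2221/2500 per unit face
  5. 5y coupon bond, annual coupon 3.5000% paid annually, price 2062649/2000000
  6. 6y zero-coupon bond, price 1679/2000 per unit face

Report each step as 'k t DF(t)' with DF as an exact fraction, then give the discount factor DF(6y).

1 1 613/625
2 2 9553/10000
3 3 9059/10000
4 4 2221/2500
5 5 8703/10000
6 6 1679/2000
DF(6y) = 1679/2000 ≈ 0.839500

step 1 [1y] zero: DF = P = 613/625 ≈ 0.980800
step 2 [2y] bond c/1=3/40: DF=(440203/400000 − 3/40·(0.980800))/(1+3/40) = 9553/10000 ≈ 0.955300
step 3 [3y] swap r/1=941/28420: DF=(1 − 941/28420·(0.980800+0.955300))/(1+941/28420) = 9059/10000 ≈ 0.905900
step 4 [4y] zero: DF = P = 2221/2500 ≈ 0.888400
step 5 [5y] bond c/1=7/200: DF=(2062649/2000000 − 7/200·(0.980800+0.955300+0.905900+0.888400))/(1+7/200) = 8703/10000 ≈ 0.870300
step 6 [6y] zero: DF = P = 1679/2000 ≈ 0.839500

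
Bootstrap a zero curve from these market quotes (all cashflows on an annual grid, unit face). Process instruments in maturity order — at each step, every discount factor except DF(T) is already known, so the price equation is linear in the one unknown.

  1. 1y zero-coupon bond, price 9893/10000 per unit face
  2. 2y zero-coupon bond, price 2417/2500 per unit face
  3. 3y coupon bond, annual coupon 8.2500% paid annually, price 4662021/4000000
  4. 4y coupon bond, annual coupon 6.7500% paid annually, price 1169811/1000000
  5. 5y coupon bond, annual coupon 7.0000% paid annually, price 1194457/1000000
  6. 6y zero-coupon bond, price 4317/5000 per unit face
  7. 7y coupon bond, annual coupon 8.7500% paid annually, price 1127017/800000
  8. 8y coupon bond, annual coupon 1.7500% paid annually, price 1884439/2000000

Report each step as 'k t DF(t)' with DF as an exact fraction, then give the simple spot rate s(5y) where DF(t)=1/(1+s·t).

step 1 [1y] zero: DF = P = 9893/10000 ≈ 0.989300
step 2 [2y] zero: DF = P = 2417/2500 ≈ 0.966800
step 3 [3y] bond c/1=33/400: DF=(4662021/4000000 − 33/400·(0.989300+0.966800))/(1+33/400) = 2319/2500 ≈ 0.927600
step 4 [4y] bond c/1=27/400: DF=(1169811/1000000 − 27/400·(0.989300+0.966800+0.927600))/(1+27/400) = 1827/2000 ≈ 0.913500
step 5 [5y] bond c/1=7/100: DF=(1194457/1000000 − 7/100·(0.989300+0.966800+0.927600+0.913500))/(1+7/100) = 8679/10000 ≈ 0.867900
step 6 [6y] zero: DF = P = 4317/5000 ≈ 0.863400
step 7 [7y] bond c/1=7/80: DF=(1127017/800000 − 7/80·(0.989300+0.966800+0.927600+0.913500+0.867900+0.863400))/(1+7/80) = 4253/5000 ≈ 0.850600
step 8 [8y] bond c/1=7/400: DF=(1884439/2000000 − 7/400·(0.989300+0.966800+0.927600+0.913500+0.867900+0.863400+0.850600))/(1+7/400) = 8163/10000 ≈ 0.816300

1 1 9893/10000
2 2 2417/2500
3 3 2319/2500
4 4 1827/2000
5 5 8679/10000
6 6 4317/5000
7 7 4253/5000
8 8 8163/10000
s(5y) = (1/(8679/10000) − 1)/(5) = 1321/43395 ≈ 3.0441%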